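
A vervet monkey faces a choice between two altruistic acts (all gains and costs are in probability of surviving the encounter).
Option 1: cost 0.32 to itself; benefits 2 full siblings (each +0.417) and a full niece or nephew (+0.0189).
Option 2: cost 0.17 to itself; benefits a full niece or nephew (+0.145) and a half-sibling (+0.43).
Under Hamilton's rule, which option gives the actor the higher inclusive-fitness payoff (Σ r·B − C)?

Option 1: r to a full sibling = 0.5.
Option 1: r to a full niece or nephew = 0.25.
Option 1: Σ r·B − C = (2·0.5·0.417 + 1·0.25·0.0189) − 0.32 = 0.101725.
Option 2: r to a full niece or nephew = 0.25.
Option 2: r to a half-sibling = 0.25.
Option 2: Σ r·B − C = (1·0.25·0.145 + 1·0.25·0.43) − 0.17 = -0.02625.
Option 1 has the higher net inclusive-fitness payoff.

Option 1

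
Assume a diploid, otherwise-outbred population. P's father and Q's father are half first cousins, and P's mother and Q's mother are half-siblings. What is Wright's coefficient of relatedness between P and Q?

Independent pedigree routes through distinct common ancestors add.
P and Q are related in two ways: half second cousins through their fathers (r = 1/64) and half first cousins through their mothers (r = 1/16).
r = 1/64 + 1/16 = 0.078125.

0.078125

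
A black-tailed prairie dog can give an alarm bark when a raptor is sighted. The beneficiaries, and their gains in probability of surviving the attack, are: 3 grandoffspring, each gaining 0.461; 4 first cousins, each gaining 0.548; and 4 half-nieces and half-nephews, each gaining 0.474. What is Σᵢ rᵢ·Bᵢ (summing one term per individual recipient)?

0.85675

r to a grandoffspring = 1/4 (two parent–offspring links: r = (1/2)^2 = 1/4).
r to a first cousin = 0.125 (first cousins share one grandparent pair — two paths of length 4: r = 2·(1/2)^4 = 1/8).
r to a half-niece or half-nephew = 0.125 (half-aunt/uncle↔niece/nephew: one path of length 3: r = (1/2)^3 = 1/8).
Summing one r·B term per recipient: 3·0.25·0.461 + 4·0.125·0.548 + 4·0.125·0.474 = 0.85675.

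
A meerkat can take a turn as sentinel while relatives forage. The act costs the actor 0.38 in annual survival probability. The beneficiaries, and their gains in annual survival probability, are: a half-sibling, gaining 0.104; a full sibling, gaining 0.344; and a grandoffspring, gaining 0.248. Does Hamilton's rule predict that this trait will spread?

No

Hamilton's rule: the trait is favored when the sum of r·B over every recipient exceeds the actor's cost C.
r to a half-sibling = 0.25 (half-sibs share one parent — one path of length 2: r = (1/2)^2 = 1/4).
r to a full sibling = 0.5 (full sibs share both parents — two paths of length 2: r = 2·(1/2)^2 = 1/2).
r to a grandoffspring = 1/4 (two parent–offspring links: r = (1/2)^2 = 1/4).
Summing one r·B term per recipient: 1·0.25·0.104 + 1·0.5·0.344 + 1·0.25·0.248 = 0.26.
0.26 < 0.38: the indirect benefit is less than the cost.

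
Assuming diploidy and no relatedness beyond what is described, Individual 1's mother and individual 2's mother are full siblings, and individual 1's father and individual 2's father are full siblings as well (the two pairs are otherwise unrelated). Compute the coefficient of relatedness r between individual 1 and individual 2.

Independent pedigree routes through distinct common ancestors add.
Individual 1 and individual 2 are related in two ways: first cousins through their mothers (r = 1/8) and first cousins through their fathers (r = 1/8) — i.e. double first cousins.
r = 1/8 + 1/8 = 1/4 = 0.25.

0.25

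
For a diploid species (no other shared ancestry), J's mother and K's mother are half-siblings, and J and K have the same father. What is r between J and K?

0.3125

Relatedness sums over independent paths through distinct common ancestors.
J and K are related in two ways: half first cousins through their mothers (r = 1/16) and half-sibs through their shared father (r = 1/4).
r = 1/16 + 1/4 = 0.3125.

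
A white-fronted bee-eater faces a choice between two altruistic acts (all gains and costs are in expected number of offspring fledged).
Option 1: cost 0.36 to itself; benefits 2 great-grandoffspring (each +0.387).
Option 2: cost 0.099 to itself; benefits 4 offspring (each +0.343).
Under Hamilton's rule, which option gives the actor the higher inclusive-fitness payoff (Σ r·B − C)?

Option 2

Option 1: r to a great-grandoffspring = 0.125.
Option 1: Σ r·B − C = (2·0.125·0.387) − 0.36 = -0.26325.
Option 2: r to an offspring = 0.5.
Option 2: Σ r·B − C = (4·0.5·0.343) − 0.099 = 0.587.
Option 2 has the higher net inclusive-fitness payoff.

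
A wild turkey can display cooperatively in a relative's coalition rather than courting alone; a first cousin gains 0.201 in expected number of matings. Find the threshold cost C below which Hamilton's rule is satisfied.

r to a first cousin = 0.125 (first cousins share one grandparent pair — two paths of length 4: r = 2·(1/2)^4 = 1/8).
Hamilton's rule: n·r·B > C, so the trait is favored while C < n·r·B = 1·0.125·0.201 = 0.025125.

0.025125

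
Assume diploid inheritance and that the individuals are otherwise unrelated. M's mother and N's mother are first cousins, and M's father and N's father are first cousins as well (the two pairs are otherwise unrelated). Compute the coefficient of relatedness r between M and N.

Relatedness sums over independent paths through distinct common ancestors.
M and N are related in two ways: second cousins through their mothers (r = 1/32) and second cousins through their fathers (r = 1/32).
r = 1/32 + 1/32 = 0.0625.

0.0625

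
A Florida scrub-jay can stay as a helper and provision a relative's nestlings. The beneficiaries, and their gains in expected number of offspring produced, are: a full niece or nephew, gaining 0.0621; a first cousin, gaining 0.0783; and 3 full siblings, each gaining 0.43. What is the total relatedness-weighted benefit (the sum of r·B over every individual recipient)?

r to a full niece or nephew = 0.25 (full aunt/uncle↔niece/nephew: two paths of length 3 through the shared grandparent pair: r = 2·(1/2)^3 = 1/4).
r to a first cousin = 0.125 (first cousins share one grandparent pair — two paths of length 4: r = 2·(1/2)^4 = 1/8).
r to a full sibling = 1/2 (full sibs share both parents — two paths of length 2: r = 2·(1/2)^2 = 1/2).
Summing one r·B term per recipient: 1·0.25·0.0621 + 1·0.125·0.0783 + 3·0.5·0.43 = 0.6703125.

0.6703125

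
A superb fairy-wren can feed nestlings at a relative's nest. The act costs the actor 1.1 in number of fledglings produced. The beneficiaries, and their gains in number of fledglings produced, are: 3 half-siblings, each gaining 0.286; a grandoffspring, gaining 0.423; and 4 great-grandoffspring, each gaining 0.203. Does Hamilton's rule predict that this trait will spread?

Hamilton's rule: the trait is favored when the sum of r·B over every recipient exceeds the actor's cost C.
r to a half-sibling = 1/4 (half-sibs share one parent — one path of length 2: r = (1/2)^2 = 1/4).
r to a grandoffspring = 0.25 (two parent–offspring links: r = (1/2)^2 = 1/4).
r to a great-grandoffspring = 0.125 (three parent–offspring links: r = (1/2)^3 = 1/8).
Summing one r·B term per recipient: 3·0.25·0.286 + 1·0.25·0.423 + 4·0.125·0.203 = 0.42175.
0.42175 < 1.1: the indirect benefit is less than the cost.

No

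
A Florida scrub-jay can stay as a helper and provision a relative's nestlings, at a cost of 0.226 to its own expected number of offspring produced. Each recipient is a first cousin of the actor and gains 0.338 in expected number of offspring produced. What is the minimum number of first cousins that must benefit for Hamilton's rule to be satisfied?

6

r to a first cousin = 0.125 (first cousins share one grandparent pair — two paths of length 4: r = 2·(1/2)^4 = 1/8).
Hamilton's rule: n·r·B > C  ⇒  n > C/(r·B) = 0.226/(0.125·0.338) = 5.349.
The smallest integer exceeding 5.349 is 6.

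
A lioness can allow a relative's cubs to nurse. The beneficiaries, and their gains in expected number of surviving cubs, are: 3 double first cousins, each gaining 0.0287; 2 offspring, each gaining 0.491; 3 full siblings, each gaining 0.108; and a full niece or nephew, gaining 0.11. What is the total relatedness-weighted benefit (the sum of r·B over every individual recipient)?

r to a double first cousin = 1/4 (double first cousins share both grandparent pairs — four paths of length 4: r = 4·(1/2)^4 = 1/4).
r to an offspring = 1/2 (one parent–offspring link: r = (1/2)^1 = 1/2).
r to a full sibling = 1/2 (full sibs share both parents — two paths of length 2: r = 2·(1/2)^2 = 1/2).
r to a full niece or nephew = 1/4 (full aunt/uncle↔niece/nephew: two paths of length 3 through the shared grandparent pair: r = 2·(1/2)^3 = 1/4).
Summing one r·B term per recipient: 3·0.25·0.0287 + 2·0.5·0.491 + 3·0.5·0.108 + 1·0.25·0.11 = 0.702025.

0.702025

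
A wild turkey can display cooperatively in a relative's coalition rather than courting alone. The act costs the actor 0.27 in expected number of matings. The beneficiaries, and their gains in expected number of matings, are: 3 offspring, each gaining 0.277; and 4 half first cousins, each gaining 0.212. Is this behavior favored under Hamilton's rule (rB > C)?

Yes

Hamilton's rule: the trait is favored when the sum of r·B over every recipient exceeds the actor's cost C.
r to an offspring = 1/2 (one parent–offspring link: r = (1/2)^1 = 1/2).
r to a half first cousin = 0.0625 (half first cousins share one grandparent — one path of length 4: r = (1/2)^4 = 1/16).
Summing one r·B term per recipient: 3·0.5·0.277 + 4·0.0625·0.212 = 0.4685.
0.4685 > 0.27: the indirect benefit exceeds the cost.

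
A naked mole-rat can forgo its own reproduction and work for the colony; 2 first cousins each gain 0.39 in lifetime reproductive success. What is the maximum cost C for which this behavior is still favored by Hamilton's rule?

r to a first cousin = 1/8 (first cousins share one grandparent pair — two paths of length 4: r = 2·(1/2)^4 = 1/8).
Hamilton's rule: n·r·B > C, so the trait is favored while C < n·r·B = 2·0.125·0.39 = 0.0975.

0.0975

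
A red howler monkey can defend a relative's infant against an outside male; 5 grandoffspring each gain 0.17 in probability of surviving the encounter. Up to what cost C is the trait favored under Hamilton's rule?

r to a grandoffspring = 1/4 (two parent–offspring links: r = (1/2)^2 = 1/4).
Hamilton's rule: n·r·B > C, so the trait is favored while C < n·r·B = 5·0.25·0.17 = 0.2125.

0.2125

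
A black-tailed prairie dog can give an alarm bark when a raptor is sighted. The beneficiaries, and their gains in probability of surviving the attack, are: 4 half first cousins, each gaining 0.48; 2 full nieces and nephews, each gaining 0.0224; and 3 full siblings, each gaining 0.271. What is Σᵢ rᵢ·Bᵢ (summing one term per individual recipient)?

r to a half first cousin = 1/16 (half first cousins share one grandparent — one path of length 4: r = (1/2)^4 = 1/16).
r to a full niece or nephew = 0.25 (full aunt/uncle↔niece/nephew: two paths of length 3 through the shared grandparent pair: r = 2·(1/2)^3 = 1/4).
r to a full sibling = 0.5 (full sibs share both parents — two paths of length 2: r = 2·(1/2)^2 = 1/2).
Summing one r·B term per recipient: 4·0.0625·0.48 + 2·0.25·0.0224 + 3·0.5·0.271 = 0.5377.

0.5377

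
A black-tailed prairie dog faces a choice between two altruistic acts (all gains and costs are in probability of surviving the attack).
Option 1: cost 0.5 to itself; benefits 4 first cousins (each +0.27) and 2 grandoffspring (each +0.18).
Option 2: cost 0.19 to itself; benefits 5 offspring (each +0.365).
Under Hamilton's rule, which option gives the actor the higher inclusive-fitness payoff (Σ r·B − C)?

Option 2

Option 1: r to a first cousin = 0.125.
Option 1: r to a grandoffspring = 0.25.
Option 1: Σ r·B − C = (4·0.125·0.27 + 2·0.25·0.18) − 0.5 = -0.275.
Option 2: r to an offspring = 0.5.
Option 2: Σ r·B − C = (5·0.5·0.365) − 0.19 = 0.7225.
Option 2 has the higher net inclusive-fitness payoff.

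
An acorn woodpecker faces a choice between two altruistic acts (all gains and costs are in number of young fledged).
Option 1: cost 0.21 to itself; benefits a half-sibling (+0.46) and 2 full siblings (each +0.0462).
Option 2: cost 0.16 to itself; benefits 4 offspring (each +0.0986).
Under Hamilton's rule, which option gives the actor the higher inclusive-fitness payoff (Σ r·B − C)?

Option 2

Option 1: r to a half-sibling = 0.25.
Option 1: r to a full sibling = 0.5.
Option 1: Σ r·B − C = (1·0.25·0.46 + 2·0.5·0.0462) − 0.21 = -0.0488.
Option 2: r to an offspring = 0.5.
Option 2: Σ r·B − C = (4·0.5·0.0986) − 0.16 = 0.0372.
Option 2 has the higher net inclusive-fitness payoff.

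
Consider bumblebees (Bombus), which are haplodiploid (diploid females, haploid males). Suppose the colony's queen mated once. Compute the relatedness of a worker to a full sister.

Haplodiploid full sisters inherit their father's entire haploid genome identically (contributing 1/2) and on average half of their mother's contribution (1/2 · 1/2 = 1/4); r = 1/2 + 1/4 = 3/4.

0.75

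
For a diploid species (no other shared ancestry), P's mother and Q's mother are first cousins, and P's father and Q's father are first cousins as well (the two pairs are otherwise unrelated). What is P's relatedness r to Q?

0.0625

Independent pedigree routes through distinct common ancestors add.
P and Q are related in two ways: second cousins through their mothers (r = 1/32) and second cousins through their fathers (r = 1/32).
r = 1/32 + 1/32 = 1/16 = 0.0625.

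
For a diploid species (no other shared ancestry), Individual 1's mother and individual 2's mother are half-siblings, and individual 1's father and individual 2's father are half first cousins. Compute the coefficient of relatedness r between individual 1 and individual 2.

Independent pedigree routes through distinct common ancestors add.
Individual 1 and individual 2 are related in two ways: half first cousins through their mothers (r = 1/16) and half second cousins through their fathers (r = 1/64).
r = 1/16 + 1/64 = 5/64 = 0.078125.

0.078125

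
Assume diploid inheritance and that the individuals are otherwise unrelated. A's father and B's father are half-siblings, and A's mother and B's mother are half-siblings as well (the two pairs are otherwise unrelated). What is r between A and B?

0.125

Wright's path rule: contributions from independent ancestry routes add.
A and B are related in two ways: half first cousins through their fathers (r = 1/16) and half first cousins through their mothers (r = 1/16).
r = 1/16 + 1/16 = 1/8 = 0.125.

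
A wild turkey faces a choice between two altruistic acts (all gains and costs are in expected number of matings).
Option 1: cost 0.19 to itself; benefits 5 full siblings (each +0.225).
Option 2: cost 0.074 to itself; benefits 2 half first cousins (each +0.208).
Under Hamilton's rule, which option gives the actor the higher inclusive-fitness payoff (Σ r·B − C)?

Option 1: r to a full sibling = 0.5.
Option 1: Σ r·B − C = (5·0.5·0.225) − 0.19 = 0.3725.
Option 2: r to a half first cousin = 0.0625.
Option 2: Σ r·B − C = (2·0.0625·0.208) − 0.074 = -0.048.
Option 1 has the higher net inclusive-fitness payoff.

Option 1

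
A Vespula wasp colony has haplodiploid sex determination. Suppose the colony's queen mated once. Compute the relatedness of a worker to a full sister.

0.75

Haplodiploid full sisters inherit their father's entire haploid genome identically (contributing 1/2) and on average half of their mother's contribution (1/2 · 1/2 = 1/4); r = 1/2 + 1/4 = 3/4.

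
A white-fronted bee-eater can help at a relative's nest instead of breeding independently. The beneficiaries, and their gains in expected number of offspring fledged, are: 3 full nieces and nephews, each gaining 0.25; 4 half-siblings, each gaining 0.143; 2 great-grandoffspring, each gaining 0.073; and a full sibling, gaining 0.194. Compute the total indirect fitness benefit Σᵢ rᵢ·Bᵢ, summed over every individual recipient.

0.44575

r to a full niece or nephew = 1/4 (full aunt/uncle↔niece/nephew: two paths of length 3 through the shared grandparent pair: r = 2·(1/2)^3 = 1/4).
r to a half-sibling = 1/4 (half-sibs share one parent — one path of length 2: r = (1/2)^2 = 1/4).
r to a great-grandoffspring = 1/8 (three parent–offspring links: r = (1/2)^3 = 1/8).
r to a full sibling = 1/2 (full sibs share both parents — two paths of length 2: r = 2·(1/2)^2 = 1/2).
Summing one r·B term per recipient: 3·0.25·0.25 + 4·0.25·0.143 + 2·0.125·0.073 + 1·0.5·0.194 = 0.44575.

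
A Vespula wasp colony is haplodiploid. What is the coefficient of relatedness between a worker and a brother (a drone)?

Her haploid brother carries none of their father's genes and a random half of their mother's genome; that half matches the maternal half of her own genome with probability 1/2: r = 1/2 · 1/2 = 1/4.

0.25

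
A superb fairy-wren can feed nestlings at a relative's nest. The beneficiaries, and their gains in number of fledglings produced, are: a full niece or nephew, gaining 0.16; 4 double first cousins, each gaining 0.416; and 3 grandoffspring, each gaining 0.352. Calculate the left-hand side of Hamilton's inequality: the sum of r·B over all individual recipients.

r to a full niece or nephew = 0.25 (full aunt/uncle↔niece/nephew: two paths of length 3 through the shared grandparent pair: r = 2·(1/2)^3 = 1/4).
r to a double first cousin = 1/4 (double first cousins share both grandparent pairs — four paths of length 4: r = 4·(1/2)^4 = 1/4).
r to a grandoffspring = 1/4 (two parent–offspring links: r = (1/2)^2 = 1/4).
Summing one r·B term per recipient: 1·0.25·0.16 + 4·0.25·0.416 + 3·0.25·0.352 = 0.72.

0.72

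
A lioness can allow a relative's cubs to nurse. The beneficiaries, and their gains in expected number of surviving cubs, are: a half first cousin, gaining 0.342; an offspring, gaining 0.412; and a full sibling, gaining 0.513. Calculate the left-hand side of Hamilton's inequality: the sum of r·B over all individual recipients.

0.483875

r to a half first cousin = 1/16 (half first cousins share one grandparent — one path of length 4: r = (1/2)^4 = 1/16).
r to an offspring = 1/2 (one parent–offspring link: r = (1/2)^1 = 1/2).
r to a full sibling = 1/2 (full sibs share both parents — two paths of length 2: r = 2·(1/2)^2 = 1/2).
Summing one r·B term per recipient: 1·0.0625·0.342 + 1·0.5·0.412 + 1·0.5·0.513 = 0.483875.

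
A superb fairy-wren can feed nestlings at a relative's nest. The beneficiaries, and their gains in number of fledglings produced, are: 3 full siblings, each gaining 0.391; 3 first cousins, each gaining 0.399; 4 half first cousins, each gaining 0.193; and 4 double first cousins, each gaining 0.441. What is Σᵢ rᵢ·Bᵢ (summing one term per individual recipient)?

1.225375

r to a full sibling = 0.5 (full sibs share both parents — two paths of length 2: r = 2·(1/2)^2 = 1/2).
r to a first cousin = 0.125 (first cousins share one grandparent pair — two paths of length 4: r = 2·(1/2)^4 = 1/8).
r to a half first cousin = 0.0625 (half first cousins share one grandparent — one path of length 4: r = (1/2)^4 = 1/16).
r to a double first cousin = 0.25 (double first cousins share both grandparent pairs — four paths of length 4: r = 4·(1/2)^4 = 1/4).
Summing one r·B term per recipient: 3·0.5·0.391 + 3·0.125·0.399 + 4·0.0625·0.193 + 4·0.25·0.441 = 1.225375.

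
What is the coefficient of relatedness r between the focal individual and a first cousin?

0.125

Each parent–offspring link contributes a factor of 1/2, and independent paths through distinct common ancestors add.
First cousins share one grandparent pair — two paths of length 4: r = 2·(1/2)^4 = 1/8.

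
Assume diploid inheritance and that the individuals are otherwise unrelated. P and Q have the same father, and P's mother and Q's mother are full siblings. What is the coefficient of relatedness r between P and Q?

With two independent routes of shared ancestry, r is the sum of the two contributions.
P and Q are related in two ways: half-sibs through their shared father (r = 1/4) and first cousins through their mothers (r = 1/8).
r = 1/4 + 1/8 = 3/8 = 0.375.

0.375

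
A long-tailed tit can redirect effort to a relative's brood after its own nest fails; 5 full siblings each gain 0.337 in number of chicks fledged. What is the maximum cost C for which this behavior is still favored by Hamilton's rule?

0.8425

r to a full sibling = 0.5 (full sibs share both parents — two paths of length 2: r = 2·(1/2)^2 = 1/2).
Hamilton's rule: n·r·B > C, so the trait is favored while C < n·r·B = 5·0.5·0.337 = 0.8425.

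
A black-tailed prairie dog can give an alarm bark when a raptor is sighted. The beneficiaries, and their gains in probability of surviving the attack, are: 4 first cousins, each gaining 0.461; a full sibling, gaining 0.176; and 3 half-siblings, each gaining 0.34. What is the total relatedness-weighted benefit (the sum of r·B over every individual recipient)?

0.5735

r to a first cousin = 0.125 (first cousins share one grandparent pair — two paths of length 4: r = 2·(1/2)^4 = 1/8).
r to a full sibling = 0.5 (full sibs share both parents — two paths of length 2: r = 2·(1/2)^2 = 1/2).
r to a half-sibling = 1/4 (half-sibs share one parent — one path of length 2: r = (1/2)^2 = 1/4).
Summing one r·B term per recipient: 4·0.125·0.461 + 1·0.5·0.176 + 3·0.25·0.34 = 0.5735.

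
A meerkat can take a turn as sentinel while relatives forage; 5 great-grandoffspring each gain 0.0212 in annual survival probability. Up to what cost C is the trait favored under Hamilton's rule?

r to a great-grandoffspring = 1/8 (three parent–offspring links: r = (1/2)^3 = 1/8).
Hamilton's rule: n·r·B > C, so the trait is favored while C < n·r·B = 5·0.125·0.0212 = 0.01325.

0.01325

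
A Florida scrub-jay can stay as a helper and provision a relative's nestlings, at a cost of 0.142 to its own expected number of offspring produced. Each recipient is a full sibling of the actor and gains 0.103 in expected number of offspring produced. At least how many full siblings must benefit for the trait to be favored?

r to a full sibling = 0.5 (full sibs share both parents — two paths of length 2: r = 2·(1/2)^2 = 1/2).
Hamilton's rule: n·r·B > C  ⇒  n > C/(r·B) = 0.142/(0.5·0.103) = 2.757.
The smallest integer exceeding 2.757 is 3.

3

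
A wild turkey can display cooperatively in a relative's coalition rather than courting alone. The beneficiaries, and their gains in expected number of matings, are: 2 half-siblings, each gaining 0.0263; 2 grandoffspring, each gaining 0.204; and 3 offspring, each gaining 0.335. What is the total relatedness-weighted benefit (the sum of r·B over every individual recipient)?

0.61765

r to a half-sibling = 1/4 (half-sibs share one parent — one path of length 2: r = (1/2)^2 = 1/4).
r to a grandoffspring = 1/4 (two parent–offspring links: r = (1/2)^2 = 1/4).
r to an offspring = 1/2 (one parent–offspring link: r = (1/2)^1 = 1/2).
Summing one r·B term per recipient: 2·0.25·0.0263 + 2·0.25·0.204 + 3·0.5·0.335 = 0.61765.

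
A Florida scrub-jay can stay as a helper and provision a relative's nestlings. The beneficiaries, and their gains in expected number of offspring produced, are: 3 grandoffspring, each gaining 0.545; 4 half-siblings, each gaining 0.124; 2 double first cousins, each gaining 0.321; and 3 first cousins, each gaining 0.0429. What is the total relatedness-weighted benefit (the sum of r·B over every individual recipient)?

r to a grandoffspring = 0.25 (two parent–offspring links: r = (1/2)^2 = 1/4).
r to a half-sibling = 1/4 (half-sibs share one parent — one path of length 2: r = (1/2)^2 = 1/4).
r to a double first cousin = 0.25 (double first cousins share both grandparent pairs — four paths of length 4: r = 4·(1/2)^4 = 1/4).
r to a first cousin = 1/8 (first cousins share one grandparent pair — two paths of length 4: r = 2·(1/2)^4 = 1/8).
Summing one r·B term per recipient: 3·0.25·0.545 + 4·0.25·0.124 + 2·0.25·0.321 + 3·0.125·0.0429 = 0.7093375.

0.7093375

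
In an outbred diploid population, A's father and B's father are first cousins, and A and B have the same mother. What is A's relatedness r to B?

Independent pedigree routes through distinct common ancestors add.
A and B are related in two ways: second cousins through their fathers (r = 1/32) and half-sibs through their shared mother (r = 1/4).
r = 1/32 + 1/4 = 0.28125.

0.28125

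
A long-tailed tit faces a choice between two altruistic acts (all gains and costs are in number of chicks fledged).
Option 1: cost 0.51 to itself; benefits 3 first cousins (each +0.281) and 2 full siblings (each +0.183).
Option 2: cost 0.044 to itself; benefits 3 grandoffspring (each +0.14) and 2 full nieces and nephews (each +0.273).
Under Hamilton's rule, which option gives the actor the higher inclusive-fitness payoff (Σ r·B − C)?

Option 1: r to a first cousin = 0.125.
Option 1: r to a full sibling = 0.5.
Option 1: Σ r·B − C = (3·0.125·0.281 + 2·0.5·0.183) − 0.51 = -0.221625.
Option 2: r to a grandoffspring = 0.25.
Option 2: r to a full niece or nephew = 0.25.
Option 2: Σ r·B − C = (3·0.25·0.14 + 2·0.25·0.273) − 0.044 = 0.1975.
Option 2 has the higher net inclusive-fitness payoff.

Option 2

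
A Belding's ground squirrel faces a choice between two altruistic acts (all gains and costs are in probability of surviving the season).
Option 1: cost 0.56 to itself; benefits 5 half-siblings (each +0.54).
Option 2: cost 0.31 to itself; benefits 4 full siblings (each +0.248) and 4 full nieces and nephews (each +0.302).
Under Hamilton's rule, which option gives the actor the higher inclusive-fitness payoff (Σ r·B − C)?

Option 2

Option 1: r to a half-sibling = 0.25.
Option 1: Σ r·B − C = (5·0.25·0.54) − 0.56 = 0.115.
Option 2: r to a full sibling = 0.5.
Option 2: r to a full niece or nephew = 0.25.
Option 2: Σ r·B − C = (4·0.5·0.248 + 4·0.25·0.302) − 0.31 = 0.488.
Option 2 has the higher net inclusive-fitness payoff.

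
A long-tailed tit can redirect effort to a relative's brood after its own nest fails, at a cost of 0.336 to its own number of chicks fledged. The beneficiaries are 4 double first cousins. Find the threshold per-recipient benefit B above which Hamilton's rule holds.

r to a double first cousin = 0.25 (double first cousins share both grandparent pairs — four paths of length 4: r = 4·(1/2)^4 = 1/4).
Hamilton's rule with n recipients of equal r: n·r·B > C, so B > C/(n·r) = 0.336/(4·0.25) = 0.336.

0.336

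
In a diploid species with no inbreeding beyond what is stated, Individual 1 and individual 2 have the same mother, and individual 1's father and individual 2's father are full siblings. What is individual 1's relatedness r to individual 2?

0.375

With two independent routes of shared ancestry, r is the sum of the two contributions.
Individual 1 and individual 2 are related in two ways: half-sibs through their shared mother (r = 1/4) and first cousins through their fathers (r = 1/8).
r = 1/4 + 1/8 = 0.375.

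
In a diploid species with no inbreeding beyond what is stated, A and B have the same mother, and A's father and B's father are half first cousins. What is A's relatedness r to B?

0.265625

With two independent routes of shared ancestry, r is the sum of the two contributions.
A and B are related in two ways: half-sibs through their shared mother (r = 1/4) and half second cousins through their fathers (r = 1/64).
r = 1/4 + 1/64 = 0.265625.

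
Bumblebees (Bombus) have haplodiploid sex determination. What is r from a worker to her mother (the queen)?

One meiotic link between diploid queen and diploid daughter: r = 1/2.

0.5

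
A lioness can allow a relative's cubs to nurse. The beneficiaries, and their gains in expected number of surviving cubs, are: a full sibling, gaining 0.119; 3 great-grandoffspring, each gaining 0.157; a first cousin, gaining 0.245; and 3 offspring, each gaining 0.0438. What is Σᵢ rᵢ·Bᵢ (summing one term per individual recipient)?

r to a full sibling = 0.5 (full sibs share both parents — two paths of length 2: r = 2·(1/2)^2 = 1/2).
r to a great-grandoffspring = 0.125 (three parent–offspring links: r = (1/2)^3 = 1/8).
r to a first cousin = 1/8 (first cousins share one grandparent pair — two paths of length 4: r = 2·(1/2)^4 = 1/8).
r to an offspring = 0.5 (one parent–offspring link: r = (1/2)^1 = 1/2).
Summing one r·B term per recipient: 1·0.5·0.119 + 3·0.125·0.157 + 1·0.125·0.245 + 3·0.5·0.0438 = 0.2147.

0.2147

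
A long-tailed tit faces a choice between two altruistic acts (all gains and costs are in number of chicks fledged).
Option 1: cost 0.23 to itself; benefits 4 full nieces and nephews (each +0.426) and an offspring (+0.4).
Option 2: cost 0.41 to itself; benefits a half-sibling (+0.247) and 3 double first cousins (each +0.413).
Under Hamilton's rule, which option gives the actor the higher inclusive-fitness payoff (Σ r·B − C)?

Option 1

Option 1: r to a full niece or nephew = 0.25.
Option 1: r to an offspring = 0.5.
Option 1: Σ r·B − C = (4·0.25·0.426 + 1·0.5·0.4) − 0.23 = 0.396.
Option 2: r to a half-sibling = 0.25.
Option 2: r to a double first cousin = 0.25.
Option 2: Σ r·B − C = (1·0.25·0.247 + 3·0.25·0.413) − 0.41 = -0.0385.
Option 1 has the higher net inclusive-fitness payoff.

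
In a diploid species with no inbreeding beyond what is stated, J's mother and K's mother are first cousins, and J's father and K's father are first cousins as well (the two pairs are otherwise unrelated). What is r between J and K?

With two independent routes of shared ancestry, r is the sum of the two contributions.
J and K are related in two ways: second cousins through their mothers (r = 1/32) and second cousins through their fathers (r = 1/32).
r = 1/32 + 1/32 = 1/16 = 0.0625.

0.0625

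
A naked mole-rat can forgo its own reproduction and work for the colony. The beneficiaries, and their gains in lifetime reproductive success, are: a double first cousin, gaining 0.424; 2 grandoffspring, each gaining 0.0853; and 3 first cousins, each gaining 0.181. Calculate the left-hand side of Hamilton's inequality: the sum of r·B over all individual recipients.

0.216525

r to a double first cousin = 0.25 (double first cousins share both grandparent pairs — four paths of length 4: r = 4·(1/2)^4 = 1/4).
r to a grandoffspring = 0.25 (two parent–offspring links: r = (1/2)^2 = 1/4).
r to a first cousin = 1/8 (first cousins share one grandparent pair — two paths of length 4: r = 2·(1/2)^4 = 1/8).
Summing one r·B term per recipient: 1·0.25·0.424 + 2·0.25·0.0853 + 3·0.125·0.181 = 0.216525.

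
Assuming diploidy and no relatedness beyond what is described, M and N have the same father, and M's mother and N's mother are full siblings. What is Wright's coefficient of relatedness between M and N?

Wright's path rule: contributions from independent ancestry routes add.
M and N are related in two ways: half-sibs through their shared father (r = 1/4) and first cousins through their mothers (r = 1/8).
r = 1/4 + 1/8 = 3/8 = 0.375.

0.375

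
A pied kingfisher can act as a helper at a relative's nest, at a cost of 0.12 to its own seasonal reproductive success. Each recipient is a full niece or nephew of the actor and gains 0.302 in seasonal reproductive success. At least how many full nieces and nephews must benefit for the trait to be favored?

2

r to a full niece or nephew = 0.25 (full aunt/uncle↔niece/nephew: two paths of length 3 through the shared grandparent pair: r = 2·(1/2)^3 = 1/4).
Hamilton's rule: n·r·B > C  ⇒  n > C/(r·B) = 0.12/(0.25·0.302) = 1.589.
The smallest integer exceeding 1.589 is 2.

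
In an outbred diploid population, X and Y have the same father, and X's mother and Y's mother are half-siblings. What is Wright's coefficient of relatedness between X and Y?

0.3125

Independent pedigree routes through distinct common ancestors add.
X and Y are related in two ways: half-sibs through their shared father (r = 1/4) and half first cousins through their mothers (r = 1/16).
r = 1/4 + 1/16 = 5/16 = 0.3125.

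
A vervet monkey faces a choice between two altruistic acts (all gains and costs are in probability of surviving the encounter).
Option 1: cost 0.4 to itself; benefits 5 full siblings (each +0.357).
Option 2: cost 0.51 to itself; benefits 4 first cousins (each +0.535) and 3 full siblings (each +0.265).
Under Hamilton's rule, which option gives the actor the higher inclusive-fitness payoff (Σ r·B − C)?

Option 1

Option 1: r to a full sibling = 0.5.
Option 1: Σ r·B − C = (5·0.5·0.357) − 0.4 = 0.4925.
Option 2: r to a first cousin = 0.125.
Option 2: r to a full sibling = 0.5.
Option 2: Σ r·B − C = (4·0.125·0.535 + 3·0.5·0.265) − 0.51 = 0.155.
Option 1 has the higher net inclusive-fitness payoff.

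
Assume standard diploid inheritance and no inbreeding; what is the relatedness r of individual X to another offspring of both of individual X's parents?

Each parent–offspring link contributes a factor of 1/2, and independent paths through distinct common ancestors add.
Full sibs share both parents — two paths of length 2: r = 2·(1/2)^2 = 1/2.

0.5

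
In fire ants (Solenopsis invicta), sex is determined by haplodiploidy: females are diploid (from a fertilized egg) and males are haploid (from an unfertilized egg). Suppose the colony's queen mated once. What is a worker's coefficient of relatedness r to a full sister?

Haplodiploid full sisters inherit their father's entire haploid genome identically (contributing 1/2) and on average half of their mother's contribution (1/2 · 1/2 = 1/4); r = 1/2 + 1/4 = 3/4.

0.75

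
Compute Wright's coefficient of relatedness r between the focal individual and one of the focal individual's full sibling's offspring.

Each parent–offspring link contributes a factor of 1/2, and independent paths through distinct common ancestors add.
Full aunt/uncle↔niece/nephew: two paths of length 3 through the shared grandparent pair: r = 2·(1/2)^3 = 1/4.

0.25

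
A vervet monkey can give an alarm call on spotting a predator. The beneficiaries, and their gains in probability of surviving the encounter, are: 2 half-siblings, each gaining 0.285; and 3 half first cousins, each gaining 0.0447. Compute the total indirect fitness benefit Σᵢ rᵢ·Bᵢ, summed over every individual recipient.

r to a half-sibling = 0.25 (half-sibs share one parent — one path of length 2: r = (1/2)^2 = 1/4).
r to a half first cousin = 0.0625 (half first cousins share one grandparent — one path of length 4: r = (1/2)^4 = 1/16).
Summing one r·B term per recipient: 2·0.25·0.285 + 3·0.0625·0.0447 = 0.15088125.

0.15088125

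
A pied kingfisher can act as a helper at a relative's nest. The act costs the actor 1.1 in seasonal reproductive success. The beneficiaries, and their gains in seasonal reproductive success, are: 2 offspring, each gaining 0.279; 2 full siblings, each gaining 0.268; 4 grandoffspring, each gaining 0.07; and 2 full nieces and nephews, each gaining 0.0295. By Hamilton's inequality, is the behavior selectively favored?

No

Hamilton's rule: the trait is favored when the sum of r·B over every recipient exceeds the actor's cost C.
r to an offspring = 0.5 (one parent–offspring link: r = (1/2)^1 = 1/2).
r to a full sibling = 1/2 (full sibs share both parents — two paths of length 2: r = 2·(1/2)^2 = 1/2).
r to a grandoffspring = 0.25 (two parent–offspring links: r = (1/2)^2 = 1/4).
r to a full niece or nephew = 1/4 (full aunt/uncle↔niece/nephew: two paths of length 3 through the shared grandparent pair: r = 2·(1/2)^3 = 1/4).
Summing one r·B term per recipient: 2·0.5·0.279 + 2·0.5·0.268 + 4·0.25·0.07 + 2·0.25·0.0295 = 0.63175.
0.63175 < 1.1: the indirect benefit is less than the cost.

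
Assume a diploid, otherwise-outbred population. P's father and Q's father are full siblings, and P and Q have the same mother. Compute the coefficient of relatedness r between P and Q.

Relatedness sums over independent paths through distinct common ancestors.
P and Q are related in two ways: first cousins through their fathers (r = 1/8) and half-sibs through their shared mother (r = 1/4).
r = 1/8 + 1/4 = 3/8 = 0.375.

0.375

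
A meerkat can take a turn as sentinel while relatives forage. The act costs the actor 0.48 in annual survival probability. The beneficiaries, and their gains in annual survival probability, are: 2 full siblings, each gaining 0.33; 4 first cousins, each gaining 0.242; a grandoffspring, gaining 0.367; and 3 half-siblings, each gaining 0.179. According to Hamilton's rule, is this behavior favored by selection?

Yes

Hamilton's rule: the trait is favored when the sum of r·B over every recipient exceeds the actor's cost C.
r to a full sibling = 0.5 (full sibs share both parents — two paths of length 2: r = 2·(1/2)^2 = 1/2).
r to a first cousin = 1/8 (first cousins share one grandparent pair — two paths of length 4: r = 2·(1/2)^4 = 1/8).
r to a grandoffspring = 0.25 (two parent–offspring links: r = (1/2)^2 = 1/4).
r to a half-sibling = 0.25 (half-sibs share one parent — one path of length 2: r = (1/2)^2 = 1/4).
Summing one r·B term per recipient: 2·0.5·0.33 + 4·0.125·0.242 + 1·0.25·0.367 + 3·0.25·0.179 = 0.677.
0.677 > 0.48: the indirect benefit exceeds the cost.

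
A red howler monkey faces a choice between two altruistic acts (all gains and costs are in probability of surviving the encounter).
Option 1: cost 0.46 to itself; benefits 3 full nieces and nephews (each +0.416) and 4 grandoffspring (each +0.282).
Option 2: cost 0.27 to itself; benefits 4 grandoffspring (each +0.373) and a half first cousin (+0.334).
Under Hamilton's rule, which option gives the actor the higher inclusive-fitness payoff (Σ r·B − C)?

Option 1: r to a full niece or nephew = 0.25.
Option 1: r to a grandoffspring = 0.25.
Option 1: Σ r·B − C = (3·0.25·0.416 + 4·0.25·0.282) − 0.46 = 0.134.
Option 2: r to a grandoffspring = 0.25.
Option 2: r to a half first cousin = 0.0625.
Option 2: Σ r·B − C = (4·0.25·0.373 + 1·0.0625·0.334) − 0.27 = 0.123875.
Option 1 has the higher net inclusive-fitness payoff.

Option 1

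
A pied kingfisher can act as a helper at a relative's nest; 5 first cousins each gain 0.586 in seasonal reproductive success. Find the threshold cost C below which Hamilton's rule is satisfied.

r to a first cousin = 0.125 (first cousins share one grandparent pair — two paths of length 4: r = 2·(1/2)^4 = 1/8).
Hamilton's rule: n·r·B > C, so the trait is favored while C < n·r·B = 5·0.125·0.586 = 0.36625.

0.36625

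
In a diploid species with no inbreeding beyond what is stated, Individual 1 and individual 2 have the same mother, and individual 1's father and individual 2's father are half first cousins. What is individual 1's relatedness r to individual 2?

0.265625

Independent pedigree routes through distinct common ancestors add.
Individual 1 and individual 2 are related in two ways: half-sibs through their shared mother (r = 1/4) and half second cousins through their fathers (r = 1/64).
r = 1/4 + 1/64 = 17/64 = 0.265625.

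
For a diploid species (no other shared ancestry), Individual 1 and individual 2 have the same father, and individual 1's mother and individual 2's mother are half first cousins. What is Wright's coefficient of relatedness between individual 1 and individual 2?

Independent pedigree routes through distinct common ancestors add.
Individual 1 and individual 2 are related in two ways: half-sibs through their shared father (r = 1/4) and half second cousins through their mothers (r = 1/64).
r = 1/4 + 1/64 = 17/64 = 0.265625.

0.265625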